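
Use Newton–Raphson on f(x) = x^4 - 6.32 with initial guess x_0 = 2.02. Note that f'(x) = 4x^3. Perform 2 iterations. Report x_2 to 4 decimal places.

x_0 = 2.020000: f = 10.329664, f' = 32.969632 → x_1 = 2.020000 - (10.329664)/(32.969632) = 1.706692
x_1 = 1.706692: f = 2.164381, f' = 19.884978 → x_2 = 1.706692 - (2.164381)/(19.884978) = 1.597847

1.5978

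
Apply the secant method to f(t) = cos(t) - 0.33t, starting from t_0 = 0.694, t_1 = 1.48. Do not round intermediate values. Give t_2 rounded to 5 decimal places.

f(t_0) = 0.539674, f(t_1) = -0.397728
t_2 = 1.480000 - (-0.397728)·(1.480000 - 0.694000)/(-0.397728 - (0.539674)) = 1.146510; f(t_2) = 0.033323

1.14651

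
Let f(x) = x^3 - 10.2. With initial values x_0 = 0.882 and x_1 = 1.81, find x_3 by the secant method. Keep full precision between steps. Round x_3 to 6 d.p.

f(x_0) = -9.513871, f(x_1) = -4.270259
x_2 = 1.810000 - (-4.270259)·(1.810000 - 0.882000)/(-4.270259 - (-9.513871)) = 2.565739; f(x_2) = 6.690296
x_3 = 2.565739 - (6.690296)·(2.565739 - 1.810000)/(6.690296 - (-4.270259)) = 2.104438; f(x_3) = -0.880166

2.104438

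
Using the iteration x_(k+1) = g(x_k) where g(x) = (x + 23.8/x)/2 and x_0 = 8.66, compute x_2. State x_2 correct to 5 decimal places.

x_1 = g(8.660000) = 5.704134
x_2 = g(5.704134) = 4.938273

4.93827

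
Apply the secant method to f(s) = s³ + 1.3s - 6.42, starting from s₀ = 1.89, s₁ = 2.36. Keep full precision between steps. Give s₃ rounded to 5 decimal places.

f(s_0) = 2.788269, f(s_1) = 9.792256
s_2 = 2.360000 - (9.792256)·(2.360000 - 1.890000)/(9.792256 - (2.788269)) = 1.702894; f(s_2) = 0.731898
s_3 = 1.702894 - (0.731898)·(1.702894 - 2.360000)/(0.731898 - (9.792256)) = 1.649813; f(s_3) = 0.215355

1.64981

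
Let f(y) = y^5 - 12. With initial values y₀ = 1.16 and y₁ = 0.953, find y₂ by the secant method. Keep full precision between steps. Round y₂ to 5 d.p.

2.71922

Secant update: y_(k+1) = y_k − f(y_k)·(y_k − y_(k-1))/(f(y_k) − f(y_(k-1))).
f(y_0) = -9.899658, f(y_1) = -11.213924
y_2 = 0.953000 - (-11.213924)·(0.953000 - 1.160000)/(-11.213924 - (-9.899658)) = 2.719220; f(y_2) = 136.669424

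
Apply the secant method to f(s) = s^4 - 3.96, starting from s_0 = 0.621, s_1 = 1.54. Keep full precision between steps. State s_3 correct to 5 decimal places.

1.38995

f(s_0) = -3.811281, f(s_1) = 1.664487
s_2 = 1.540000 - (1.664487)·(1.540000 - 0.621000)/(1.664487 - (-3.811281)) = 1.260649; f(s_2) = -1.434332
s_3 = 1.260649 - (-1.434332)·(1.260649 - 1.540000)/(-1.434332 - (1.664487)) = 1.389950; f(s_3) = -0.227523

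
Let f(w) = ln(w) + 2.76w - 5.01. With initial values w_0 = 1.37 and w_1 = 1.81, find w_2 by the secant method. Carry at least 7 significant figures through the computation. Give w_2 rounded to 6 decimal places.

f(w_0) = -0.913989, f(w_1) = 0.578927
w_2 = 1.810000 - (0.578927)·(1.810000 - 1.370000)/(0.578927 - (-0.913989)) = 1.639376; f(w_2) = 0.008992

1.639376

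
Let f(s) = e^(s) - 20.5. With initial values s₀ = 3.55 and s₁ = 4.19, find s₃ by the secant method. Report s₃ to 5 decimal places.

f(s_0) = 14.313317, f(s_1) = 45.522791
s_2 = 4.190000 - (45.522791)·(4.190000 - 3.550000)/(45.522791 - (14.313317)) = 3.256483; f(s_2) = 5.458072
s_3 = 3.256483 - (5.458072)·(3.256483 - 4.190000)/(5.458072 - (45.522791)) = 3.129308; f(s_3) = 2.358162

3.12931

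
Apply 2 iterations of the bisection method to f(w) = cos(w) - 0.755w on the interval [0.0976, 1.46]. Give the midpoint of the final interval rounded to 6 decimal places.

0.949100

f(0.097600) = 0.921553, f(1.460000) = -0.991730 (opposite signs)
step 1: m = 0.778800, f(m) = 0.123763 > 0 → root in [0.778800, 1.460000]
step 2: m = 1.119400, f(m) = -0.408925 < 0 → root in [0.778800, 1.119400]
Midpoint of [0.778800, 1.119400] = 0.949100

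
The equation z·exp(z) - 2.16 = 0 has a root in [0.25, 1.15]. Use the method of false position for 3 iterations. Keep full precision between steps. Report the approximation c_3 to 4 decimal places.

f(0.250000) = -1.838994, f(1.150000) = 1.471922
step 1: c = 0.749890, f(c) = -0.572657 < 0 → new bracket [0.749890, 1.150000]
step 2: c = 0.861955, f(c) = -0.119075 < 0 → new bracket [0.861955, 1.150000]
step 3: c = 0.883513, f(c) = -0.022441 < 0 → new bracket [0.883513, 1.150000]

0.8835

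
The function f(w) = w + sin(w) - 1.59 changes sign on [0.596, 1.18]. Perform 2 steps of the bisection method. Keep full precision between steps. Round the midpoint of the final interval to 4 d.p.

f(0.596000) = -0.432663, f(1.180000) = 0.514606 (opposite signs)
step 1: m = 0.888000, f(m) = 0.073811 > 0 → root in [0.596000, 0.888000]
step 2: m = 0.742000, f(m) = -0.172237 < 0 → root in [0.742000, 0.888000]
Midpoint of [0.742000, 0.888000] = 0.815000

0.8150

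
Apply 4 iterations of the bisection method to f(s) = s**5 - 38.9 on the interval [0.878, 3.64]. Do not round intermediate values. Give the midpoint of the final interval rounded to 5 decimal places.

2.00006

f(0.878000) = -38.378238, f(3.640000) = 600.108917 (opposite signs)
step 1: m = 2.259000, f(m) = 19.927603 > 0 → root in [0.878000, 2.259000]
step 2: m = 1.568500, f(m) = -29.406582 < 0 → root in [1.568500, 2.259000]
step 3: m = 1.913750, f(m) = -13.229991 < 0 → root in [1.913750, 2.259000]
step 4: m = 2.086375, f(m) = 0.633189 > 0 → root in [1.913750, 2.086375]
Midpoint of [1.913750, 2.086375] = 2.000062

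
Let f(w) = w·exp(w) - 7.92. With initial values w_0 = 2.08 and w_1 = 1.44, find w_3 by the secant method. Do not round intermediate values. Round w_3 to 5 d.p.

1.60524

f(w_0) = 8.729295, f(w_1) = -1.842198
w_2 = 1.440000 - (-1.842198)·(1.440000 - 2.080000)/(-1.842198 - (8.729295)) = 1.551527; f(w_2) = -0.598856
w_3 = 1.551527 - (-0.598856)·(1.551527 - 1.440000)/(-0.598856 - (-1.842198)) = 1.605244; f(w_3) = 0.072629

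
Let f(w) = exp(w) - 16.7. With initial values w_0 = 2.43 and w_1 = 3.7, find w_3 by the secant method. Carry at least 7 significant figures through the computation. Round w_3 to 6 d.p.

2.756844

f(w_0) = -5.341118, f(w_1) = 23.747304
w_2 = 3.700000 - (23.747304)·(3.700000 - 2.430000)/(23.747304 - (-5.341118)) = 2.663193; f(w_2) = -2.357988
w_3 = 2.663193 - (-2.357988)·(2.663193 - 3.700000)/(-2.357988 - (23.747304)) = 2.756844; f(w_3) = -0.949946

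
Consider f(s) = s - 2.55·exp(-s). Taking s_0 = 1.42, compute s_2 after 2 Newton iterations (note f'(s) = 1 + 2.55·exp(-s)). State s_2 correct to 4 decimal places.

Newton update: s ← s − f(s)/f'(s).
s_0 = 1.420000: f = 0.803629, f' = 1.616371 → s_1 = 1.420000 - (0.803629)/(1.616371) = 0.922819
s_1 = 0.922819: f = -0.090544, f' = 2.013363 → s_2 = 0.922819 - (-0.090544)/(2.013363) = 0.967790

0.9678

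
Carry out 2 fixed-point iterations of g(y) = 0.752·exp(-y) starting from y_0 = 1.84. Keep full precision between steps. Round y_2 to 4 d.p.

0.6673

y_1 = g(1.840000) = 0.119431
y_2 = g(0.119431) = 0.667344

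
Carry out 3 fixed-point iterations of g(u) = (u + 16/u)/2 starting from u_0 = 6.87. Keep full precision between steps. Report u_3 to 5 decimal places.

4.00019

u_1 = g(6.870000) = 4.599483
u_2 = g(4.599483) = 4.039067
u_3 = g(4.039067) = 4.000189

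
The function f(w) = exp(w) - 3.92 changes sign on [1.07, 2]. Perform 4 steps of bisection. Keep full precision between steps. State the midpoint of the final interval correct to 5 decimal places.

1.38969

f(1.070000) = -1.004621, f(2.000000) = 3.469056 (opposite signs)
step 1: m = 1.535000, f(m) = 0.721326 > 0 → root in [1.070000, 1.535000]
step 2: m = 1.302500, f(m) = -0.241519 < 0 → root in [1.302500, 1.535000]
step 3: m = 1.418750, f(m) = 0.211952 > 0 → root in [1.302500, 1.418750]
step 4: m = 1.360625, f(m) = -0.021371 < 0 → root in [1.360625, 1.418750]
Midpoint of [1.360625, 1.418750] = 1.389688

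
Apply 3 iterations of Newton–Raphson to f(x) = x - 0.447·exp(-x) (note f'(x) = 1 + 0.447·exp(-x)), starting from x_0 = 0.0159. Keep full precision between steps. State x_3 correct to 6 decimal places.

x_0 = 0.015900: f = -0.424049, f' = 1.439949 → x_1 = 0.015900 - (-0.424049)/(1.439949) = 0.310389
x_1 = 0.310389: f = -0.017334, f' = 1.327723 → x_2 = 0.310389 - (-0.017334)/(1.327723) = 0.323445
x_2 = 0.323445: f = -0.000028, f' = 1.323472 → x_3 = 0.323445 - (-0.000028)/(1.323472) = 0.323466

0.323466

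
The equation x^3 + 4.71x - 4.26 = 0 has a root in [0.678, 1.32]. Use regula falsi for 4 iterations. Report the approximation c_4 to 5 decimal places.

False-position update: c = (a·f(b) − b·f(a))/(f(b) − f(a)); replace the endpoint whose sign matches f(c).
f(0.678000) = -0.754954, f(1.320000) = 4.257168
step 1: c = 0.774702, f(c) = -0.146208 < 0 → new bracket [0.774702, 1.320000]
step 2: c = 0.792808, f(c) = -0.027562 < 0 → new bracket [0.792808, 1.320000]
step 3: c = 0.796199, f(c) = -0.005167 < 0 → new bracket [0.796199, 1.320000]
step 4: c = 0.796834, f(c) = -0.000968 < 0 → new bracket [0.796834, 1.320000]

0.79683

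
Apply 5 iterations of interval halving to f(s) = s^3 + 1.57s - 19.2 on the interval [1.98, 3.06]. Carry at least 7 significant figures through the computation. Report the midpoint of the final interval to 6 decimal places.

f(1.980000) = -8.329008, f(3.060000) = 14.256816 (opposite signs)
step 1: m = 2.520000, f(m) = 0.759408 > 0 → root in [1.980000, 2.520000]
step 2: m = 2.250000, f(m) = -4.276875 < 0 → root in [2.250000, 2.520000]
step 3: m = 2.385000, f(m) = -1.889133 < 0 → root in [2.385000, 2.520000]
step 4: m = 2.452500, f(m) = -0.598385 < 0 → root in [2.452500, 2.520000]
step 5: m = 2.486250, f(m) = 0.072015 > 0 → root in [2.452500, 2.486250]
Midpoint of [2.452500, 2.486250] = 2.469375

2.469375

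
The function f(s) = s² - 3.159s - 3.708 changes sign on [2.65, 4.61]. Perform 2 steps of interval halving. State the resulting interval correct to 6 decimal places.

[3.630000, 4.120000]

f(2.650000) = -5.056850, f(4.610000) = 2.981110 (opposite signs)
step 1: m = 3.630000, f(m) = -1.998270 < 0 → root in [3.630000, 4.610000]
step 2: m = 4.120000, f(m) = 0.251320 > 0 → root in [3.630000, 4.120000]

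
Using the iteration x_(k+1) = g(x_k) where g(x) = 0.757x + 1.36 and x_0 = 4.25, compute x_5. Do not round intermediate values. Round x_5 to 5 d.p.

x_1 = g(4.250000) = 4.577250
x_2 = g(4.577250) = 4.824978
x_3 = g(4.824978) = 5.012509
x_4 = g(5.012509) = 5.154469
x_5 = g(5.154469) = 5.261933

5.26193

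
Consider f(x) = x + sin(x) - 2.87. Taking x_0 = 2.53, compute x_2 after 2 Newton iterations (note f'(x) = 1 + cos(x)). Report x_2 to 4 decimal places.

x_0 = 2.530000: f = 0.234172, f' = 0.181265 → x_1 = 2.530000 - (0.234172)/(0.181265) = 1.238126
x_1 = 1.238126: f = -0.686701, f' = 1.326569 → x_2 = 1.238126 - (-0.686701)/(1.326569) = 1.755778

1.7558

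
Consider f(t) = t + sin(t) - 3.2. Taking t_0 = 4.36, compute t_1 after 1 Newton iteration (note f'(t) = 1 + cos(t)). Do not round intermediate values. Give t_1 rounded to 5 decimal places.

t_0 = 4.360000: f = 0.221449, f' = 0.654859 → t_1 = 4.360000 - (0.221449)/(0.654859) = 4.021837

4.02184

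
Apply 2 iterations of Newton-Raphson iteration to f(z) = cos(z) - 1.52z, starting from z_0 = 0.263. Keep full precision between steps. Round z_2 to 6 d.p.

0.558182

Newton update: z ← z − f(z)/f'(z).
f'(z) = -sin(z) - 1.52
z_0 = 0.263000: f = 0.565854, f' = -1.779979 → z_1 = 0.263000 - (0.565854)/(-1.779979) = 0.580900
z_1 = 0.580900: f = -0.046998, f' = -2.068776 → z_2 = 0.580900 - (-0.046998)/(-2.068776) = 0.558182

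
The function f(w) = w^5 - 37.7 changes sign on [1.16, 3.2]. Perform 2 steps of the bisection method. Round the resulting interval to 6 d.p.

f(1.160000) = -35.599658, f(3.200000) = 297.844320 (opposite signs)
step 1: m = 2.180000, f(m) = 11.535967 > 0 → root in [1.160000, 2.180000]
step 2: m = 1.670000, f(m) = -24.710801 < 0 → root in [1.670000, 2.180000]

[1.670000, 2.180000]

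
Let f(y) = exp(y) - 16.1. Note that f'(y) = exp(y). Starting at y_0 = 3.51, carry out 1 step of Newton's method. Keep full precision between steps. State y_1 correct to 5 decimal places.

2.99134

y_0 = 3.510000: f = 17.348268, f' = 33.448268 → y_1 = 3.510000 - (17.348268)/(33.448268) = 2.991340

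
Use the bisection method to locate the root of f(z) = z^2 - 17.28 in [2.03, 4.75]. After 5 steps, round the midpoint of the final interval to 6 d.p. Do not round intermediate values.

f(2.030000) = -13.159100, f(4.750000) = 5.282500 (opposite signs)
step 1: m = 3.390000, f(m) = -5.787900 < 0 → root in [3.390000, 4.750000]
step 2: m = 4.070000, f(m) = -0.715100 < 0 → root in [4.070000, 4.750000]
step 3: m = 4.410000, f(m) = 2.168100 > 0 → root in [4.070000, 4.410000]
step 4: m = 4.240000, f(m) = 0.697600 > 0 → root in [4.070000, 4.240000]
step 5: m = 4.155000, f(m) = -0.015975 < 0 → root in [4.155000, 4.240000]
Midpoint of [4.155000, 4.240000] = 4.197500

4.197500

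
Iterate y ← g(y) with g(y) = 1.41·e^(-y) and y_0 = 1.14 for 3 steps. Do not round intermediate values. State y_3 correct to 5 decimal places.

0.57429

y_1 = g(1.140000) = 0.450945
y_2 = g(0.450945) = 0.898207
y_3 = g(0.898207) = 0.574292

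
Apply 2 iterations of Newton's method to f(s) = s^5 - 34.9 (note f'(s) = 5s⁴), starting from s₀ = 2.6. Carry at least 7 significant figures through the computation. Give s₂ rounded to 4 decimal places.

Newton update: s ← s − f(s)/f'(s).
s_0 = 2.600000: f = 83.913760, f' = 228.488000 → s_1 = 2.600000 - (83.913760)/(228.488000) = 2.232743
s_1 = 2.232743: f = 20.587343, f' = 124.258225 → s_2 = 2.232743 - (20.587343)/(124.258225) = 2.067061

2.0671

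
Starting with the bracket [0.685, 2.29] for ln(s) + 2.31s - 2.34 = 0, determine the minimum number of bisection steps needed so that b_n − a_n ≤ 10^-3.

Initial width b − a = 2.29 − 0.685 = 1.605000.
After n steps the width is (b−a)/2^n; need (b−a)/2^n ≤ 10^-3.
So n ≥ log₂(1.605000/10^-3) = log₂(1605.0000) ≈ 10.6484.
Hence n = 11.

11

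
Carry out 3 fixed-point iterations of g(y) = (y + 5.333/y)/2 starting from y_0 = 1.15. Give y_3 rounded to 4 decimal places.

y_1 = g(1.150000) = 2.893696
y_2 = g(2.893696) = 2.368334
y_3 = g(2.368334) = 2.310064

2.3101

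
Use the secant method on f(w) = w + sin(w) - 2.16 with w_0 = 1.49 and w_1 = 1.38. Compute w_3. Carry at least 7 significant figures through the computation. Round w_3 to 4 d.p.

f(w_0) = 0.326738, f(w_1) = 0.201854
w_2 = 1.380000 - (0.201854)·(1.380000 - 1.490000)/(0.201854 - (0.326738)) = 1.202204; f(w_2) = -0.024960
w_3 = 1.202204 - (-0.024960)·(1.202204 - 1.380000)/(-0.024960 - (0.201854)) = 1.221770; f(w_3) = 0.001476

1.2218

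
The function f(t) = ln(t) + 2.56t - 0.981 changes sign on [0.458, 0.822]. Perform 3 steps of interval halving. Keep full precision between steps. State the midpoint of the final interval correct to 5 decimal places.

f(0.458000) = -0.589406, f(0.822000) = 0.927305 (opposite signs)
step 1: m = 0.640000, f(m) = 0.211113 > 0 → root in [0.458000, 0.640000]
step 2: m = 0.549000, f(m) = -0.175217 < 0 → root in [0.549000, 0.640000]
step 3: m = 0.594500, f(m) = 0.020885 > 0 → root in [0.549000, 0.594500]
Midpoint of [0.549000, 0.594500] = 0.571750

0.57175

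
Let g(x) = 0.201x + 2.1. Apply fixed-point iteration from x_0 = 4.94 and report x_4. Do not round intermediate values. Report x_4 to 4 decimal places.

x_1 = g(4.940000) = 3.092940
x_2 = g(3.092940) = 2.721681
x_3 = g(2.721681) = 2.647058
x_4 = g(2.647058) = 2.632059

2.6321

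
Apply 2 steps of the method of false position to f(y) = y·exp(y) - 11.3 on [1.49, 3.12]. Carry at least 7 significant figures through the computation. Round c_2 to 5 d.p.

1.68785

False-position update: c = (a·f(b) − b·f(a))/(f(b) − f(a)); replace the endpoint whose sign matches f(c).
f(1.490000) = -4.688728, f(3.120000) = 59.356704
step 1: c = 1.609331, f(c) = -3.254201 < 0 → new bracket [1.609331, 3.120000]
step 2: c = 1.687848, f(c) = -2.172400 < 0 → new bracket [1.687848, 3.120000]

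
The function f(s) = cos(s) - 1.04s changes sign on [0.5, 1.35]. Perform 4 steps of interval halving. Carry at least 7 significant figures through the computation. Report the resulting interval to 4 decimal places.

[0.7125, 0.7656]

f(0.500000) = 0.357583, f(1.350000) = -1.184993 (opposite signs)
step 1: m = 0.925000, f(m) = -0.360165 < 0 → root in [0.500000, 0.925000]
step 2: m = 0.712500, f(m) = 0.015730 > 0 → root in [0.712500, 0.925000]
step 3: m = 0.818750, f(m) = -0.168365 < 0 → root in [0.712500, 0.818750]
step 4: m = 0.765625, f(m) = -0.075301 < 0 → root in [0.712500, 0.765625]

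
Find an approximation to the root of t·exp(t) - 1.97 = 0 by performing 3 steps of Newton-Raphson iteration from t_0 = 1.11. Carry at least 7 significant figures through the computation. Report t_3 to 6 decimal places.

0.845667

f'(t) = (t + 1)·exp(t)
t_0 = 1.110000: f = 1.398138, f' = 6.402496 → t_1 = 1.110000 - (1.398138)/(6.402496) = 0.891626
t_1 = 0.891626: f = 0.204759, f' = 4.613852 → t_2 = 0.891626 - (0.204759)/(4.613852) = 0.847247
t_2 = 0.847247: f = 0.006809, f' = 4.310024 → t_3 = 0.847247 - (0.006809)/(4.310024) = 0.845667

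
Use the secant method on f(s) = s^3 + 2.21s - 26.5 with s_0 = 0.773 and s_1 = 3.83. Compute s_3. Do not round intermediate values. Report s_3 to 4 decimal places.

f(s_0) = -24.329780, f(s_1) = 38.146187
s_2 = 3.830000 - (38.146187)·(3.830000 - 0.773000)/(38.146187 - (-24.329780)) = 1.963476; f(s_2) = -14.591051
s_3 = 1.963476 - (-14.591051)·(1.963476 - 3.830000)/(-14.591051 - (38.146187)) = 2.479896; f(s_3) = -5.768364

2.4799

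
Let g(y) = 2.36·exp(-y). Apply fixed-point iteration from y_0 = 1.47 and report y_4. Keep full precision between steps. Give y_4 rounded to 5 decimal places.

y_1 = g(1.470000) = 0.542624
y_2 = g(0.542624) = 1.371682
y_3 = g(1.371682) = 0.598685
y_4 = g(0.598685) = 1.296900

1.29690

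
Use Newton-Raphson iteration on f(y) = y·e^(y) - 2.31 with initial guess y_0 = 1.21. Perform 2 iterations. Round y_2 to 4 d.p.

f'(y) = (y + 1)·e^(y)
y_0 = 1.210000: f = 1.747716, f' = 7.411201 → y_1 = 1.210000 - (1.747716)/(7.411201) = 0.974179
y_1 = 0.974179: f = 0.270592, f' = 5.229584 → y_2 = 0.974179 - (0.270592)/(5.229584) = 0.922436

0.9224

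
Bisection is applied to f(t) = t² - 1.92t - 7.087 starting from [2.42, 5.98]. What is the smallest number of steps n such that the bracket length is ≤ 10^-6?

Initial width b − a = 5.98 − 2.42 = 3.560000.
After n steps the width is (b−a)/2^n; need (b−a)/2^n ≤ 10^-6.
So n ≥ log₂(3.560000/10^-6) = log₂(3560000.0000) ≈ 21.7634.
Hence n = 22.

22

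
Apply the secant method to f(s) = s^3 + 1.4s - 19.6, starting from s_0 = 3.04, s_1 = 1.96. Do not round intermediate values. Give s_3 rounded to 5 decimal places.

Secant update: s_(k+1) = s_k − f(s_k)·(s_k − s_(k-1))/(f(s_k) − f(s_(k-1))).
f(s_0) = 12.750464, f(s_1) = -9.326464
s_2 = 1.960000 - (-9.326464)·(1.960000 - 3.040000)/(-9.326464 - (12.750464)) = 2.416249; f(s_2) = -2.110559
s_3 = 2.416249 - (-2.110559)·(2.416249 - 1.960000)/(-2.110559 - (-9.326464)) = 2.549696; f(s_3) = 0.545025

2.54970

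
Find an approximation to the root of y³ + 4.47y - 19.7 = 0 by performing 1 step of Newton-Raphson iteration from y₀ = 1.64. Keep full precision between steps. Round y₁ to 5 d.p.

Newton update: y ← y − f(y)/f'(y).
f'(y) = 3y² + 4.47
y_0 = 1.640000: f = -7.958256, f' = 12.538800 → y_1 = 1.640000 - (-7.958256)/(12.538800) = 2.274690

2.27469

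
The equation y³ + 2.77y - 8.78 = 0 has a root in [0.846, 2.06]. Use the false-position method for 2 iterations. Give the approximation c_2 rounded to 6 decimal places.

1.593911

f(0.846000) = -5.831084, f(2.060000) = 5.668016
step 1: c = 1.461608, f(c) = -1.608917 < 0 → new bracket [1.461608, 2.060000]
step 2: c = 1.593911, f(c) = -0.315449 < 0 → new bracket [1.593911, 2.060000]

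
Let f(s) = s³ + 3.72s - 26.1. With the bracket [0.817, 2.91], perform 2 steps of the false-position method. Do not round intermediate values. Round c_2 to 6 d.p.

2.521861

f(0.817000) = -22.515421, f(2.910000) = 9.367371
step 1: c = 2.295063, f(c) = -5.473547 < 0 → new bracket [2.295063, 2.910000]
step 2: c = 2.521861, f(c) = -0.680194 < 0 → new bracket [2.521861, 2.910000]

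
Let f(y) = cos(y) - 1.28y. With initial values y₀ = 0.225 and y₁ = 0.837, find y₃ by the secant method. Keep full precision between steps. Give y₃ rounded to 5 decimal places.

f(y_0) = 0.686794, f(y_1) = -0.401666
y_2 = 0.837000 - (-0.401666)·(0.837000 - 0.225000)/(-0.401666 - (0.686794)) = 0.611158; f(y_2) = 0.036701
y_3 = 0.611158 - (0.036701)·(0.611158 - 0.837000)/(0.036701 - (-0.401666)) = 0.630066; f(y_3) = 0.001503

0.63007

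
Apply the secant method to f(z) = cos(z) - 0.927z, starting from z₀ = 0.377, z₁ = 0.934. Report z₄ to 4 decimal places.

f(z_0) = 0.580294, f(z_1) = -0.271195
z_2 = 0.934000 - (-0.271195)·(0.934000 - 0.377000)/(-0.271195 - (0.580294)) = 0.756598; f(z_2) = 0.025809
z_3 = 0.756598 - (0.025809)·(0.756598 - 0.934000)/(0.025809 - (-0.271195)) = 0.772014; f(z_3) = 0.000850
z_4 = 0.772014 - (0.000850)·(0.772014 - 0.756598)/(0.000850 - (0.025809)) = 0.772539; f(z_4) = -0.000003

0.7725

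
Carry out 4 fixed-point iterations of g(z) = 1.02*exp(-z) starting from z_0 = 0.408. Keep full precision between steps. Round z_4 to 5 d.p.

z_1 = g(0.408000) = 0.678278
z_2 = g(0.678278) = 0.517640
z_3 = g(0.517640) = 0.607844
z_4 = g(0.607844) = 0.555414

0.55541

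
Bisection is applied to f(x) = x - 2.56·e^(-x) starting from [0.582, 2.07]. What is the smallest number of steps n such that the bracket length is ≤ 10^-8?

Initial width b − a = 2.07 − 0.582 = 1.488000.
After n steps the width is (b−a)/2^n; need (b−a)/2^n ≤ 10^-8.
So n ≥ log₂(1.488000/10^-8) = log₂(148800000.0000) ≈ 27.1488.
Hence n = 28.

28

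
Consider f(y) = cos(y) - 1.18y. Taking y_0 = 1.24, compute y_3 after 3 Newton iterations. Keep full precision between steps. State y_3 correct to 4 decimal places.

0.6662

f'(y) = -sin(y) - 1.18
y_0 = 1.240000: f = -1.138404, f' = -2.125784 → y_1 = 1.240000 - (-1.138404)/(-2.125784) = 0.704478
y_1 = 0.704478: f = -0.069335, f' = -1.827636 → y_2 = 0.704478 - (-0.069335)/(-1.827636) = 0.666541
y_2 = 0.666541: f = -0.000554, f' = -1.798271 → y_3 = 0.666541 - (-0.000554)/(-1.798271) = 0.666233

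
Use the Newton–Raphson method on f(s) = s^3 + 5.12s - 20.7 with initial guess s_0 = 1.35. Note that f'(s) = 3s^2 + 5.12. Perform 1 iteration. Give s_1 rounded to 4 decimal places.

Newton update: s ← s − f(s)/f'(s).
s_0 = 1.350000: f = -11.327625, f' = 10.587500 → s_1 = 1.350000 - (-11.327625)/(10.587500) = 2.419906

2.4199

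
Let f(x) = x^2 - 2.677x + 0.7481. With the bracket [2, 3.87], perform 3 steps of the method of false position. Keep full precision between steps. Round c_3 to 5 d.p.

2.32701

f(2.000000) = -0.605900, f(3.870000) = 5.365010
step 1: c = 2.189759, f(c) = -0.318841 < 0 → new bracket [2.189759, 3.870000]
step 2: c = 2.284013, f(c) = -0.149487 < 0 → new bracket [2.284013, 3.870000]
step 3: c = 2.327006, f(c) = -0.066338 < 0 → new bracket [2.327006, 3.870000]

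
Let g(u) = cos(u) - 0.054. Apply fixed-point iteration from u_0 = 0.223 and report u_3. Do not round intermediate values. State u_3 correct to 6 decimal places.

u_1 = g(0.223000) = 0.921238
u_2 = g(0.921238) = 0.550834
u_3 = g(0.550834) = 0.798088

0.798088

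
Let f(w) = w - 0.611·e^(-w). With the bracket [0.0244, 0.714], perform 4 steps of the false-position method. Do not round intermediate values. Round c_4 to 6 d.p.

False-position update: c = (a·f(b) − b·f(a))/(f(b) − f(a)); replace the endpoint whose sign matches f(c).
f(0.024400) = -0.571872, f(0.714000) = 0.414805
step 1: c = 0.424088, f(c) = 0.024270 > 0 → new bracket [0.024400, 0.424088]
step 2: c = 0.407816, f(c) = 0.001439 > 0 → new bracket [0.024400, 0.407816]
step 3: c = 0.406854, f(c) = 0.000085 > 0 → new bracket [0.024400, 0.406854]
step 4: c = 0.406796, f(c) = 0.000005 > 0 → new bracket [0.024400, 0.406796]

0.406796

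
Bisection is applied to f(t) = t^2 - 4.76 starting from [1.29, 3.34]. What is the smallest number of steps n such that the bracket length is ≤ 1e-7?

Initial width b − a = 3.34 − 1.29 = 2.050000.
After n steps the width is (b−a)/2^n; need (b−a)/2^n ≤ 1e-7.
So n ≥ log₂(2.050000/1e-7) = log₂(20500000.0000) ≈ 24.2891.
Hence n = 25.

25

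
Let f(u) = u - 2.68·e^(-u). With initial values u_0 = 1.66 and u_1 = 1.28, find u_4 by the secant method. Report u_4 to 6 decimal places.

0.992953

Secant update: u_(k+1) = u_k − f(u_k)·(u_k − u_(k-1))/(f(u_k) − f(u_(k-1))).
f(u_0) = 1.150428, f(u_1) = 0.534860
u_2 = 1.280000 - (0.534860)·(1.280000 - 1.660000)/(0.534860 - (1.150428)) = 0.949822; f(u_2) = -0.086828
u_3 = 0.949822 - (-0.086828)·(0.949822 - 1.280000)/(-0.086828 - (0.534860)) = 0.995936; f(u_3) = 0.006005
u_4 = 0.995936 - (0.006005)·(0.995936 - 0.949822)/(0.006005 - (-0.086828)) = 0.992953; f(u_4) = 0.000065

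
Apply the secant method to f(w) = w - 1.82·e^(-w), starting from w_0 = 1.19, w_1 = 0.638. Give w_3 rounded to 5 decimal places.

0.81036

f(w_0) = 0.636317, f(w_1) = -0.323593
w_2 = 0.638000 - (-0.323593)·(0.638000 - 1.190000)/(-0.323593 - (0.636317)) = 0.824084; f(w_2) = 0.025765
w_3 = 0.824084 - (0.025765)·(0.824084 - 0.638000)/(0.025765 - (-0.323593)) = 0.810360; f(w_3) = 0.001010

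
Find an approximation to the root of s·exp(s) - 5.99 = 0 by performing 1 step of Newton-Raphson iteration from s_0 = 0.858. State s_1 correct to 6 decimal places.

Newton update: s ← s − f(s)/f'(s).
f'(s) = (s + 1)·exp(s)
s_0 = 0.858000: f = -3.966459, f' = 4.381980 → s_1 = 0.858000 - (-3.966459)/(4.381980) = 1.763175

1.763175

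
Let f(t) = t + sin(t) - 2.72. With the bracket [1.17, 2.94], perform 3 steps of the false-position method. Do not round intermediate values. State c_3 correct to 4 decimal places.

f(1.170000) = -0.629249, f(2.940000) = 0.420230
step 1: c = 2.231261, f(c) = 0.300968 > 0 → new bracket [1.170000, 2.231261]
step 2: c = 1.887894, f(c) = 0.118039 > 0 → new bracket [1.170000, 1.887894]
step 3: c = 1.774499, f(c) = 0.033823 > 0 → new bracket [1.170000, 1.774499]

1.7745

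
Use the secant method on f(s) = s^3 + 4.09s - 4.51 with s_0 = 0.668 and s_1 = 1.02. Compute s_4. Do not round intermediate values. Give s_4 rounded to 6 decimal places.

0.915243

f(s_0) = -1.479802, f(s_1) = 0.723008
s_2 = 1.020000 - (0.723008)·(1.020000 - 0.668000)/(0.723008 - (-1.479802)) = 0.904466; f(s_2) = -0.070826
s_3 = 0.904466 - (-0.070826)·(0.904466 - 1.020000)/(-0.070826 - (0.723008)) = 0.914774; f(s_3) = -0.003080
s_4 = 0.914774 - (-0.003080)·(0.914774 - 0.904466)/(-0.003080 - (-0.070826)) = 0.915243; f(s_4) = 0.000014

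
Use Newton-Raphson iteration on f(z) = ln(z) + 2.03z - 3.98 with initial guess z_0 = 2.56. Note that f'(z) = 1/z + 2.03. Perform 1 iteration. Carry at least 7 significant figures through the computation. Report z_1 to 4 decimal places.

Newton update: z ← z − f(z)/f'(z).
z_0 = 2.560000: f = 2.156807, f' = 2.420625 → z_1 = 2.560000 - (2.156807)/(2.420625) = 1.668987

1.6690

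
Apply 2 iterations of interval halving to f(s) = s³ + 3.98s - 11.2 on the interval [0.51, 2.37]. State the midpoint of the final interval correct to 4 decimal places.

f(0.510000) = -9.037549, f(2.370000) = 11.544653 (opposite signs)
step 1: m = 1.440000, f(m) = -2.482816 < 0 → root in [1.440000, 2.370000]
step 2: m = 1.905000, f(m) = 3.295193 > 0 → root in [1.440000, 1.905000]
Midpoint of [1.440000, 1.905000] = 1.672500

1.6725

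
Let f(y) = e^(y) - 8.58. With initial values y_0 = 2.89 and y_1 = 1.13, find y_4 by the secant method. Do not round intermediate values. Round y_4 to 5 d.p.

f(y_0) = 9.413310, f(y_1) = -5.484343
y_2 = 1.130000 - (-5.484343)·(1.130000 - 2.890000)/(-5.484343 - (9.413310)) = 1.777917; f(y_2) = -2.662482
y_3 = 1.777917 - (-2.662482)·(1.777917 - 1.130000)/(-2.662482 - (-5.484343)) = 2.389240; f(y_3) = 2.325199
y_4 = 2.389240 - (2.325199)·(2.389240 - 1.777917)/(2.325199 - (-2.662482)) = 2.104248; f(y_4) = -0.379065

2.10425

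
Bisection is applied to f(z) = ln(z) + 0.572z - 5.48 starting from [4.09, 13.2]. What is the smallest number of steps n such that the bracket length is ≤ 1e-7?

27

Initial width b − a = 13.2 − 4.09 = 9.110000.
After n steps the width is (b−a)/2^n; need (b−a)/2^n ≤ 1e-7.
So n ≥ log₂(9.110000/1e-7) = log₂(91100000.0000) ≈ 26.4409.
Hence n = 27.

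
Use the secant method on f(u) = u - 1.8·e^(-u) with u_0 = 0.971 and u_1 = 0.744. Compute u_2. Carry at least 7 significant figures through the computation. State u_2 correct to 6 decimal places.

f(u_0) = 0.289333, f(u_1) = -0.111377
u_2 = 0.744000 - (-0.111377)·(0.744000 - 0.971000)/(-0.111377 - (0.289333)) = 0.807094; f(u_2) = 0.004020

0.807094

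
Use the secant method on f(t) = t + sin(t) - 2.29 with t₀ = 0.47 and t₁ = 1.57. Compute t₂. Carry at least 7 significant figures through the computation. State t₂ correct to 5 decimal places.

1.38301

f(t_0) = -1.367114, f(t_1) = 0.280000
t_2 = 1.570000 - (0.280000)·(1.570000 - 0.470000)/(0.280000 - (-1.367114)) = 1.383006; f(t_2) = 0.075426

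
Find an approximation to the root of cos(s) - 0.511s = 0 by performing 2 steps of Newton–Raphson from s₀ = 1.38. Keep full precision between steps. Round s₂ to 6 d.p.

Newton update: s ← s − f(s)/f'(s).
f'(s) = -sin(s) - 0.511
s_0 = 1.380000: f = -0.515539, f' = -1.492854 → s_1 = 1.380000 - (-0.515539)/(-1.492854) = 1.034662
s_1 = 1.034662: f = -0.017896, f' = -1.370690 → s_2 = 1.034662 - (-0.017896)/(-1.370690) = 1.021606

1.021606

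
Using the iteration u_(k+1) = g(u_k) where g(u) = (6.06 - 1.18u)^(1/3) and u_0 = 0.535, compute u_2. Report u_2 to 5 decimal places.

u_1 = g(0.535000) = 1.757513
u_2 = g(1.757513) = 1.585565

1.58556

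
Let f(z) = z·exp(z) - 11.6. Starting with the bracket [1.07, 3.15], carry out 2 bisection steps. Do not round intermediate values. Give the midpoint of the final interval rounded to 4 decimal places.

f(1.070000) = -8.480544, f(3.150000) = 61.908603 (opposite signs)
step 1: m = 2.110000, f(m) = 5.803789 > 0 → root in [1.070000, 2.110000]
step 2: m = 1.590000, f(m) = -3.803039 < 0 → root in [1.590000, 2.110000]
Midpoint of [1.590000, 2.110000] = 1.850000

1.8500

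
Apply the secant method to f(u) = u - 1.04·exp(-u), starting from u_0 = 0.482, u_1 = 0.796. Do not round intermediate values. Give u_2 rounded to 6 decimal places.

0.585307

f(u_0) = -0.160249, f(u_1) = 0.326825
u_2 = 0.796000 - (0.326825)·(0.796000 - 0.482000)/(0.326825 - (-0.160249)) = 0.585307; f(u_2) = 0.006095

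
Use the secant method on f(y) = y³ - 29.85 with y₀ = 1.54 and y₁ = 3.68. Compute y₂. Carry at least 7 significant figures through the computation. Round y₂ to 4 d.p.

2.7539

f(y_0) = -26.197736, f(y_1) = 19.986032
y_2 = 3.680000 - (19.986032)·(3.680000 - 1.540000)/(19.986032 - (-26.197736)) = 2.753915; f(y_2) = -8.964184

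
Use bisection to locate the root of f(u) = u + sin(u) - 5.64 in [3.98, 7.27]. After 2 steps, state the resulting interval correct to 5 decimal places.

[5.62500, 6.44750]

f(3.980000) = -2.403579, f(7.270000) = 2.464274 (opposite signs)
step 1: m = 5.625000, f(m) = -0.626682 < 0 → root in [5.625000, 7.270000]
step 2: m = 6.447500, f(m) = 0.971076 > 0 → root in [5.625000, 6.447500]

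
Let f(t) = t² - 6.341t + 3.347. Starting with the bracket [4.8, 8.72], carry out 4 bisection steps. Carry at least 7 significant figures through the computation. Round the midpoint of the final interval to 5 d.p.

5.65750

f(4.800000) = -4.049800, f(8.720000) = 24.091880 (opposite signs)
step 1: m = 6.760000, f(m) = 6.179440 > 0 → root in [4.800000, 6.760000]
step 2: m = 5.780000, f(m) = 0.104420 > 0 → root in [4.800000, 5.780000]
step 3: m = 5.290000, f(m) = -2.212790 < 0 → root in [5.290000, 5.780000]
step 4: m = 5.535000, f(m) = -1.114210 < 0 → root in [5.535000, 5.780000]
Midpoint of [5.535000, 5.780000] = 5.657500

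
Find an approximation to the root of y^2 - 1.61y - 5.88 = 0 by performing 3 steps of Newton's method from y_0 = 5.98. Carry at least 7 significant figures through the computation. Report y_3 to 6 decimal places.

3.360890

Newton update: y ← y − f(y)/f'(y).
f'(y) = 2y - 1.61
y_0 = 5.980000: f = 20.252600, f' = 10.350000 → y_1 = 5.980000 - (20.252600)/(10.350000) = 4.023227
y_1 = 4.023227: f = 3.828960, f' = 6.436454 → y_2 = 4.023227 - (3.828960)/(6.436454) = 3.428340
y_2 = 3.428340: f = 0.353890, f' = 5.246681 → y_3 = 3.428340 - (0.353890)/(5.246681) = 3.360890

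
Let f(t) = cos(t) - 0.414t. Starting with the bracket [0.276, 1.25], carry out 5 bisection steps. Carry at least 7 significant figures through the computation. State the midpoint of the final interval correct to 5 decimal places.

1.11303

f(0.276000) = 0.847889, f(1.250000) = -0.202178 (opposite signs)
step 1: m = 0.763000, f(m) = 0.406884 > 0 → root in [0.763000, 1.250000]
step 2: m = 1.006500, f(m) = 0.118130 > 0 → root in [1.006500, 1.250000]
step 3: m = 1.128250, f(m) = -0.038854 < 0 → root in [1.006500, 1.128250]
step 4: m = 1.067375, f(m) = 0.040532 > 0 → root in [1.067375, 1.128250]
step 5: m = 1.097812, f(m) = 0.001050 > 0 → root in [1.097812, 1.128250]
Midpoint of [1.097812, 1.128250] = 1.113031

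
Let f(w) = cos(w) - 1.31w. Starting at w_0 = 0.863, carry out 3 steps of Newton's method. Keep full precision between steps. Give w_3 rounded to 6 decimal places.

Newton update: w ← w − f(w)/f'(w).
f'(w) = -sin(w) - 1.31
w_0 = 0.863000: f = -0.480369, f' = -2.069796 → w_1 = 0.863000 - (-0.480369)/(-2.069796) = 0.630915
w_1 = 0.630915: f = -0.019010, f' = -1.899884 → w_2 = 0.630915 - (-0.019010)/(-1.899884) = 0.620909
w_2 = 0.620909: f = -0.000041, f' = -1.891775 → w_3 = 0.620909 - (-0.000041)/(-1.891775) = 0.620887

0.620887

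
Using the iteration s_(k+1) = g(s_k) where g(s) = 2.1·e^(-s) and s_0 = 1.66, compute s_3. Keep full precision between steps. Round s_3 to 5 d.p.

0.51338

s_1 = g(1.660000) = 0.399292
s_2 = g(0.399292) = 1.408669
s_3 = g(1.408669) = 0.513384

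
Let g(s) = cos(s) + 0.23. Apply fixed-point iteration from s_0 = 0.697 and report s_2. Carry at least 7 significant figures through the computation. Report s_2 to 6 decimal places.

0.773016

s_1 = g(0.697000) = 0.996771
s_2 = g(0.996771) = 0.773016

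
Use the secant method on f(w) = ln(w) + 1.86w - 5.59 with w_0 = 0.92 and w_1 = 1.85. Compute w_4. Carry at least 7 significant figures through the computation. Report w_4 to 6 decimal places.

f(w_0) = -3.962182, f(w_1) = -1.533814
w_2 = 1.850000 - (-1.533814)·(1.850000 - 0.920000)/(-1.533814 - (-3.962182)) = 2.437410; f(w_2) = -0.165481
w_3 = 2.437410 - (-0.165481)·(2.437410 - 1.850000)/(-0.165481 - (-1.533814)) = 2.508449; f(w_3) = -0.004620
w_4 = 2.508449 - (-0.004620)·(2.508449 - 2.437410)/(-0.004620 - (-0.165481)) = 2.510489; f(w_4) = -0.000012

2.510489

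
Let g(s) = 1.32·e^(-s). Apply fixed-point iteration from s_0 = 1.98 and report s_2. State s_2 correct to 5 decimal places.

s_1 = g(1.980000) = 0.182251
s_2 = g(0.182251) = 1.100077

1.10008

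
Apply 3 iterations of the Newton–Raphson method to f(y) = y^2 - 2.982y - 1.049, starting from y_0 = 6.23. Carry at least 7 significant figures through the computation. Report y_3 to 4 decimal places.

f'(y) = 2y - 2.982
y_0 = 6.230000: f = 19.186040, f' = 9.478000 → y_1 = 6.230000 - (19.186040)/(9.478000) = 4.205729
y_1 = 4.205729: f = 4.097673, f' = 5.429458 → y_2 = 4.205729 - (4.097673)/(5.429458) = 3.451018
y_2 = 3.451018: f = 0.569589, f' = 3.920036 → y_3 = 3.451018 - (0.569589)/(3.920036) = 3.305716

3.3057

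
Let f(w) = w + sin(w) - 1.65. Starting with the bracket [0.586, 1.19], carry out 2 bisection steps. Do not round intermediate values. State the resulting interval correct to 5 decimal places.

f(0.586000) = -0.510967, f(1.190000) = 0.468369 (opposite signs)
step 1: m = 0.888000, f(m) = 0.013811 > 0 → root in [0.586000, 0.888000]
step 2: m = 0.737000, f(m) = -0.240931 < 0 → root in [0.737000, 0.888000]

[0.73700, 0.88800]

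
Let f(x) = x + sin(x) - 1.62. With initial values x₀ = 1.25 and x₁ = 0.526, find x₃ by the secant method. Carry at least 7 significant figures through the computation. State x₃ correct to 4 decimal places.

0.8633

f(x_0) = 0.578985, f(x_1) = -0.591922
x_2 = 0.526000 - (-0.591922)·(0.526000 - 1.250000)/(-0.591922 - (0.578985)) = 0.892000; f(x_2) = 0.050329
x_3 = 0.892000 - (0.050329)·(0.892000 - 0.526000)/(0.050329 - (-0.591922)) = 0.863319; f(x_3) = 0.003323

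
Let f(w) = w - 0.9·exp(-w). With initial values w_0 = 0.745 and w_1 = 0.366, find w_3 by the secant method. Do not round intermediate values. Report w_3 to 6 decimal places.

0.530009

f(w_0) = 0.317739, f(w_1) = -0.258153
w_2 = 0.366000 - (-0.258153)·(0.366000 - 0.745000)/(-0.258153 - (0.317739)) = 0.535893; f(w_2) = 0.009261
w_3 = 0.535893 - (0.009261)·(0.535893 - 0.366000)/(0.009261 - (-0.258153)) = 0.530009; f(w_3) = 0.000270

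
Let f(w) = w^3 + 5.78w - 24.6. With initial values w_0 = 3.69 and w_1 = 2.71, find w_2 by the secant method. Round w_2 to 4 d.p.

2.4115

f(w_0) = 46.971609, f(w_1) = 10.966311
w_2 = 2.710000 - (10.966311)·(2.710000 - 3.690000)/(10.966311 - (46.971609)) = 2.411517; f(w_2) = 3.362529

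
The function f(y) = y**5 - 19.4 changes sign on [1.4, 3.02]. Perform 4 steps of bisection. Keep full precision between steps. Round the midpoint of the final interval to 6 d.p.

1.855625

f(1.400000) = -14.021760, f(3.020000) = 231.808722 (opposite signs)
step 1: m = 2.210000, f(m) = 33.318297 > 0 → root in [1.400000, 2.210000]
step 2: m = 1.805000, f(m) = -0.240418 < 0 → root in [1.805000, 2.210000]
step 3: m = 2.007500, f(m) = 13.204517 > 0 → root in [1.805000, 2.007500]
step 4: m = 1.906250, f(m) = 5.770931 > 0 → root in [1.805000, 1.906250]
Midpoint of [1.805000, 1.906250] = 1.855625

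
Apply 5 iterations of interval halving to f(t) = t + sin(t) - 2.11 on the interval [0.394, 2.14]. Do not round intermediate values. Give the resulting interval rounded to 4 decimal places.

f(0.394000) = -1.332115, f(2.140000) = 0.872330 (opposite signs)
step 1: m = 1.267000, f(m) = 0.111208 > 0 → root in [0.394000, 1.267000]
step 2: m = 0.830500, f(m) = -0.541231 < 0 → root in [0.830500, 1.267000]
step 3: m = 1.048750, f(m) = -0.194449 < 0 → root in [1.048750, 1.267000]
step 4: m = 1.157875, f(m) = -0.036173 < 0 → root in [1.157875, 1.267000]
step 5: m = 1.212438, f(m) = 0.038911 > 0 → root in [1.157875, 1.212438]

[1.1579, 1.2124]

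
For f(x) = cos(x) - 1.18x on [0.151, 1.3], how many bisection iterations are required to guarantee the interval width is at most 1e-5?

Initial width b − a = 1.3 − 0.151 = 1.149000.
After n steps the width is (b−a)/2^n; need (b−a)/2^n ≤ 1e-5.
So n ≥ log₂(1.149000/1e-5) = log₂(114900.0000) ≈ 16.8100.
Hence n = 17.

17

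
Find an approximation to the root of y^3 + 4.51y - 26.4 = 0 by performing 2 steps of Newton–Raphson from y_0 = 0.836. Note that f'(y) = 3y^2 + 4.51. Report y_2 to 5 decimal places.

Newton update: y ← y − f(y)/f'(y).
y_0 = 0.836000: f = -22.045363, f' = 6.606688 → y_1 = 0.836000 - (-22.045363)/(6.606688) = 4.172825
y_1 = 4.172825: f = 65.078635, f' = 56.747410 → y_2 = 4.172825 - (65.078635)/(56.747410) = 3.026013

3.02601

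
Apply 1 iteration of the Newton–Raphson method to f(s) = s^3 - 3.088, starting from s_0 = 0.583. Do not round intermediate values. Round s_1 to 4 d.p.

f'(s) = 3s^2
s_0 = 0.583000: f = -2.889845, f' = 1.019667 → s_1 = 0.583000 - (-2.889845)/(1.019667) = 3.417106

3.4171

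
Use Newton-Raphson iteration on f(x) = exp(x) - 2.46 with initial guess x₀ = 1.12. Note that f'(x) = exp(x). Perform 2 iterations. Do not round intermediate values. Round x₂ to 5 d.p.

x_0 = 1.120000: f = 0.604854, f' = 3.064854 → x_1 = 1.120000 - (0.604854)/(3.064854) = 0.922648
x_1 = 0.922648: f = 0.055945, f' = 2.515945 → x_2 = 0.922648 - (0.055945)/(2.515945) = 0.900412

0.90041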